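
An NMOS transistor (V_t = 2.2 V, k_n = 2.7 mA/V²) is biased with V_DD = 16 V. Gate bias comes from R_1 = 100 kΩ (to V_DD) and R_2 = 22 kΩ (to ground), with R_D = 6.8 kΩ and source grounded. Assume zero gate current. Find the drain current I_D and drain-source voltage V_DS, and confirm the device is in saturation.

V_G = V_DD·R_2/(R_1+R_2) = 16×22/122 = 2.89 V. With the source grounded, V_GS = V_G = 2.89 V.
Assume saturation: I_D = (k_n/2)(V_GS − V_t)² = (2.7/2)×(2.89 − 2.2)² = 1.35×0.685² = 0.634 mA.
V_DS = V_DD − I_D·R_D = 16 − 0.634×6.8 = 11.7 V.
Saturation requires V_DS ≥ V_GS − V_t = 0.685 V; 11.7 ≥ 0.685 ✓.

I_D ≈ 0.63 mA, V_DS ≈ 12 V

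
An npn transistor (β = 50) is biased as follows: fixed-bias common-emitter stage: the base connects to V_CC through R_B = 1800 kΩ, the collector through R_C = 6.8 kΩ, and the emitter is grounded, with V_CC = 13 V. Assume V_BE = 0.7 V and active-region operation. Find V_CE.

V_CE ≈ 11 V

Base loop: V_CC = I_B·R_B + V_BE, so I_B = (13 − 0.7)/1800 kΩ = 0.00683 mA.
In the active region I_C = β·I_B = 50 × 0.00683 = 0.342 mA.
Collector loop: V_CE = V_CC − I_C·R_C = 13 − 0.342×6.8 = 10.7 V.
Since V_CE = 10.7 V > V_CE(sat) ≈ 0.2 V, the transistor is in the active region as assumed.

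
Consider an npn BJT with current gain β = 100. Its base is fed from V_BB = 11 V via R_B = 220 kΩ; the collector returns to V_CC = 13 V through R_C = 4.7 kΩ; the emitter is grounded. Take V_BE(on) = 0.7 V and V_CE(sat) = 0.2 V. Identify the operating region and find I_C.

Assume active: I_B = (11 − 0.7)/220 = 0.0468 mA, giving I_C = β·I_B = 4.68 mA.
But then V_CE = 13 − 4.68×4.7 = -9 V < V_CE(sat) = 0.2 V — impossible in the active region.
So the transistor is saturated. With V_CE = 0.2 V, I_C = (V_CC − 0.2)/R_C = 12.8/4.7 = 2.72 mA.
Check: β·I_B = 4.68 mA > I_C = 2.72 mA, confirming saturation.

saturation; I_C ≈ 2.7 mA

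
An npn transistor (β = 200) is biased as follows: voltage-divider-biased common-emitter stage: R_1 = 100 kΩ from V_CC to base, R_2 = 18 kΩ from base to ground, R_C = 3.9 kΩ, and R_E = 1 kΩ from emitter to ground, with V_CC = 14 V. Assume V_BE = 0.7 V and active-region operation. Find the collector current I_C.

Thevenize the base divider: V_Th = V_CC·R_2/(R_1+R_2) = 14×18/118 = 2.14 V, R_Th = R_1‖R_2 = 15.3 kΩ.
Base-emitter loop: V_Th = I_B·R_Th + V_BE + (β+1)I_B·R_E, so I_B = (2.14 − 0.7) / (15.3 + 201×1) = 0.00664 mA.
I_C = β·I_B = 200×0.00664 = 1.33 mA, and I_E = (β+1)I_B = 1.33 mA.
V_CE = V_CC − I_C·R_C − I_E·R_E = 14 − 1.33×3.9 − 1.33×1 = 7.49 V.
V_CE = 7.49 V > 0.2 V confirms active-region operation.

I_C ≈ 1.3 mA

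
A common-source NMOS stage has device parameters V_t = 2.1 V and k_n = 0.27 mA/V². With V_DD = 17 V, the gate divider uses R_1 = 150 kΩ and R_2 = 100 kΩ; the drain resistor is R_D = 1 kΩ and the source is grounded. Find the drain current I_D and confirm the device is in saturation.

V_G = V_DD·R_2/(R_1+R_2) = 17×100/250 = 6.8 V. With the source grounded, V_GS = V_G = 6.8 V.
Assume saturation: I_D = (k_n/2)(V_GS − V_t)² = (0.27/2)×(6.8 − 2.1)² = 0.135×4.7² = 2.98 mA.
V_DS = V_DD − I_D·R_D = 17 − 2.98×1 = 14 V.
Saturation requires V_DS ≥ V_GS − V_t = 4.7 V; 14 ≥ 4.7 ✓.

I_D ≈ 3 mA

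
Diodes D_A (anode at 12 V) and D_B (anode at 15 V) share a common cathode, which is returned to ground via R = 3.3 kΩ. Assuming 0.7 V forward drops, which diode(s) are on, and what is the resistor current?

Only D_B conducts; I_R ≈ 4.3 mA

Assume both conduct. Then node N would need to be at both 12−0.7 = 11.3 V and 15−0.7 = 14.3 V, which is impossible.
Assume only D_B conducts: V_N = 15 − 0.7 = 14.3 V, so I_R = 14.3/3.3 = 4.33 mA.
Check D_A: its anode-to-cathode voltage is 12 − 14.3 = -2.3 V < 0.7 V, so it is off. The assumption is consistent.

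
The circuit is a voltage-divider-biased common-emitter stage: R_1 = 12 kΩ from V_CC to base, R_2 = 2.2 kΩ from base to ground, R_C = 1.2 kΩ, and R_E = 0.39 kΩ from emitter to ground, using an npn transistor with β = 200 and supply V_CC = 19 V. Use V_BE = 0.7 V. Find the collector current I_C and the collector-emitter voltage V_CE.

I_C ≈ 5.6 mA, V_CE ≈ 10 V

Thevenize the base divider: V_Th = V_CC·R_2/(R_1+R_2) = 19×2.2/14.2 = 2.94 V, R_Th = R_1‖R_2 = 1.86 kΩ.
Base-emitter loop: V_Th = I_B·R_Th + V_BE + (β+1)I_B·R_E, so I_B = (2.94 − 0.7) / (1.86 + 201×0.39) = 0.028 mA.
I_C = β·I_B = 200×0.028 = 5.59 mA, and I_E = (β+1)I_B = 5.62 mA.
V_CE = V_CC − I_C·R_C − I_E·R_E = 19 − 5.59×1.2 − 5.62×0.39 = 10.1 V.
V_CE = 10.1 V > 0.2 V confirms active-region operation.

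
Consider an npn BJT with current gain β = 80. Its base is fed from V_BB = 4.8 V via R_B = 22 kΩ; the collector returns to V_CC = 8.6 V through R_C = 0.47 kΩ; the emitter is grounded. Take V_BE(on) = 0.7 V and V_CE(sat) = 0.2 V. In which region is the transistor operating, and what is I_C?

Assume active. Base-emitter loop: I_B = (V_BB − V_BE)/R_B = (4.8 − 0.7)/22 = 0.186 mA.
I_C = β·I_B = 80×0.186 = 14.9 mA.
V_CE = V_CC − I_C·R_C = 8.6 − 14.9×0.47 = 1.59 V > V_CE(sat), so the active-region assumption holds.

active; I_C ≈ 15 mA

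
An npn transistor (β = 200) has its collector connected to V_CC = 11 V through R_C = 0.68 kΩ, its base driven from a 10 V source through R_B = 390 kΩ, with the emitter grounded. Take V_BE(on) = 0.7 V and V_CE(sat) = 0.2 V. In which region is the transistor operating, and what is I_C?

Assume active. Base-emitter loop: I_B = (V_BB − V_BE)/R_B = (10 − 0.7)/390 = 0.0238 mA.
I_C = β·I_B = 200×0.0238 = 4.77 mA.
V_CE = V_CC − I_C·R_C = 11 − 4.77×0.68 = 7.76 V > V_CE(sat), so the active-region assumption holds.

active; I_C ≈ 4.8 mA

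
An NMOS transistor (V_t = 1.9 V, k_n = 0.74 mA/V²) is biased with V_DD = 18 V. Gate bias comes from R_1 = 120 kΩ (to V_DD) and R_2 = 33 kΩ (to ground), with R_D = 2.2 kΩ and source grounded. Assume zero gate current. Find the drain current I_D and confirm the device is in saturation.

I_D ≈ 1.5 mA

V_G = V_DD·R_2/(R_1+R_2) = 18×33/153 = 3.88 V. With the source grounded, V_GS = V_G = 3.88 V.
Assume saturation: I_D = (k_n/2)(V_GS − V_t)² = (0.74/2)×(3.88 − 1.9)² = 0.37×1.98² = 1.45 mA.
V_DS = V_DD − I_D·R_D = 18 − 1.45×2.2 = 14.8 V.
Saturation requires V_DS ≥ V_GS − V_t = 1.98 V; 14.8 ≥ 1.98 ✓.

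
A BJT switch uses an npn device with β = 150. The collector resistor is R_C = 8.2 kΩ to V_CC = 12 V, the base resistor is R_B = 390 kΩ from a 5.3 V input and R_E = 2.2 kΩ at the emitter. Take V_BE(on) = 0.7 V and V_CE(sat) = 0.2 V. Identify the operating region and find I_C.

Assume active. Base-emitter loop: I_B = (V_BB − V_BE)/(R_B + (β+1)R_E) = (5.3 − 0.7)/(390 + 151×2.2) = 0.00637 mA.
I_C = β·I_B = 150×0.00637 = 0.955 mA.
V_CE = V_CC − I_C·R_C − I_E·R_E = 12 − 0.955×8.2 − 0.962×2.2 = 2.05 V > V_CE(sat), so the active-region assumption holds.

active; I_C ≈ 0.96 mA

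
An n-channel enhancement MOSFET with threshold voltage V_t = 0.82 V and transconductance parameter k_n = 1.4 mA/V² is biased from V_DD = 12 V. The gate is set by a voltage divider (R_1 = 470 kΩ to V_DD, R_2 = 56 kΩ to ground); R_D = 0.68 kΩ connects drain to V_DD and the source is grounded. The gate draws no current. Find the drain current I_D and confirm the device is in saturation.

I_D ≈ 0.15 mA

V_G = V_DD·R_2/(R_1+R_2) = 12×56/526 = 1.28 V. With the source grounded, V_GS = V_G = 1.28 V.
Assume saturation: I_D = (k_n/2)(V_GS − V_t)² = (1.4/2)×(1.28 − 0.82)² = 0.7×0.458² = 0.147 mA.
V_DS = V_DD − I_D·R_D = 12 − 0.147×0.68 = 11.9 V.
Saturation requires V_DS ≥ V_GS − V_t = 0.458 V; 11.9 ≥ 0.458 ✓.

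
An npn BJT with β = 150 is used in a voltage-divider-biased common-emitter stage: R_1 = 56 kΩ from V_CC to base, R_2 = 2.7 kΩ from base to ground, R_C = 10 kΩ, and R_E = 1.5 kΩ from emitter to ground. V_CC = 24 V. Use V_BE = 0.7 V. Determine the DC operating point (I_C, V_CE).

Thevenize the base divider: V_Th = V_CC·R_2/(R_1+R_2) = 24×2.7/58.7 = 1.1 V, R_Th = R_1‖R_2 = 2.58 kΩ.
Base-emitter loop: V_Th = I_B·R_Th + V_BE + (β+1)I_B·R_E, so I_B = (1.1 − 0.7) / (2.58 + 151×1.5) = 0.00176 mA.
I_C = β·I_B = 150×0.00176 = 0.264 mA, and I_E = (β+1)I_B = 0.266 mA.
V_CE = V_CC − I_C·R_C − I_E·R_E = 24 − 0.264×10 − 0.266×1.5 = 21 V.
V_CE = 21 V > 0.2 V confirms active-region operation.

I_C ≈ 0.26 mA, V_CE ≈ 21 V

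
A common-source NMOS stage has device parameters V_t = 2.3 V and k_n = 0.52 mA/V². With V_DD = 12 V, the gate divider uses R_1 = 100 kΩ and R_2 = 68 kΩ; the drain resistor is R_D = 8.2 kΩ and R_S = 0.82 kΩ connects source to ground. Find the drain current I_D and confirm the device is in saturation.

I_D ≈ 0.88 mA

V_G = V_DD·R_2/(R_1+R_2) = 12×68/168 = 4.86 V.
Assume saturation: I_D = (k_n/2)(V_GS − V_t)² with V_GS = V_G − I_D·R_S = 4.86 − 0.82·I_D.
Substituting gives 0.175·I_D² − 2.09·I_D + 1.7 = 0, with roots I_D = 0.878 or 11.1 mA.
The root I_D = 11.1 mA gives V_GS = -4.23 V ≤ V_t, so take I_D = 0.878 mA.
Then V_GS = 4.14 V and V_DS = V_DD − I_D(R_D+R_S) = 12 − 0.878×9.02 = 4.08 V.
Saturation requires V_DS ≥ V_GS − V_t = 1.84 V; 4.08 ≥ 1.84 ✓.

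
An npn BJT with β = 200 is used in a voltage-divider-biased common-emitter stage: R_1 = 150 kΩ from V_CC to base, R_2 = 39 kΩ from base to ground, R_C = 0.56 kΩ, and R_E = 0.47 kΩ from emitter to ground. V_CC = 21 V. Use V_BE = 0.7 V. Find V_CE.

V_CE ≈ 15 V

Thevenize the base divider: V_Th = V_CC·R_2/(R_1+R_2) = 21×39/189 = 4.33 V, R_Th = R_1‖R_2 = 31 kΩ.
Base-emitter loop: V_Th = I_B·R_Th + V_BE + (β+1)I_B·R_E, so I_B = (4.33 − 0.7) / (31 + 201×0.47) = 0.029 mA.
I_C = β·I_B = 200×0.029 = 5.79 mA, and I_E = (β+1)I_B = 5.82 mA.
V_CE = V_CC − I_C·R_C − I_E·R_E = 21 − 5.79×0.56 − 5.82×0.47 = 15 V.
V_CE = 15 V > 0.2 V confirms active-region operation.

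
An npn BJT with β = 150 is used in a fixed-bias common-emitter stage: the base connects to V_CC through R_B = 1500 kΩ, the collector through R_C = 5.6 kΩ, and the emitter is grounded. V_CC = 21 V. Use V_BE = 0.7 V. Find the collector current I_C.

I_C ≈ 2 mA

Base loop: V_CC = I_B·R_B + V_BE, so I_B = (21 − 0.7)/1500 kΩ = 0.0135 mA.
In the active region I_C = β·I_B = 150 × 0.0135 = 2.03 mA.
Collector loop: V_CE = V_CC − I_C·R_C = 21 − 2.03×5.6 = 9.63 V.
Since V_CE = 9.63 V > V_CE(sat) ≈ 0.2 V, the transistor is in the active region as assumed.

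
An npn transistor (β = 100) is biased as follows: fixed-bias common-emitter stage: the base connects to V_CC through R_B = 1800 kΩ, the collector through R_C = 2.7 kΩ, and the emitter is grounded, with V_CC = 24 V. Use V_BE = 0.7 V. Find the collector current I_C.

I_C ≈ 1.3 mA

Base loop: V_CC = I_B·R_B + V_BE, so I_B = (24 − 0.7)/1800 kΩ = 0.0129 mA.
In the active region I_C = β·I_B = 100 × 0.0129 = 1.29 mA.
Collector loop: V_CE = V_CC − I_C·R_C = 24 − 1.29×2.7 = 20.5 V.
Since V_CE = 20.5 V > V_CE(sat) ≈ 0.2 V, the transistor is in the active region as assumed.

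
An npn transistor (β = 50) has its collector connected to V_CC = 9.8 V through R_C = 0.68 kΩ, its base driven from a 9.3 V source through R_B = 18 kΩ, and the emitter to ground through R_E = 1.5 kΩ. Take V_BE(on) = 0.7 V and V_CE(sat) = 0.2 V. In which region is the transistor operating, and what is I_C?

Assume active: I_B = (9.3 − 0.7)/(18 + 51×1.5) = 0.091 mA, I_C = β·I_B = 4.55 mA.
Then V_CE = 9.8 − 4.55×0.68 − 4.64×1.5 = -0.256 V < 0.2 V — the active assumption fails.
Re-solve with V_CE = 0.2 V. KCL at the emitter: V_E/R_E = (V_BB−0.7−V_E)/R_B + (V_CC−0.2−V_E)/R_C, giving V_E = 6.66 V.
I_C = (V_CC − 0.2 − V_E)/R_C = (9.6 − 6.66)/0.68 = 4.33 mA.
Check: I_B = (8.6 − 6.66)/18 = 0.108 mA, and β·I_B = 5.4 mA > I_C, confirming saturation.

saturation; I_C ≈ 4.3 mA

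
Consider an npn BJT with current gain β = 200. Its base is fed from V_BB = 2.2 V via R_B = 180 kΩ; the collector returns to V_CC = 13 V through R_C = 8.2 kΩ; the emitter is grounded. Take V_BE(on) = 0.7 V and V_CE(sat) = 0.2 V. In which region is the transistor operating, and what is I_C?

Assume active: I_B = (2.2 − 0.7)/180 = 0.00833 mA, giving I_C = β·I_B = 1.67 mA.
But then V_CE = 13 − 1.67×8.2 = -0.667 V < V_CE(sat) = 0.2 V — impossible in the active region.
So the transistor is saturated. With V_CE = 0.2 V, I_C = (V_CC − 0.2)/R_C = 12.8/8.2 = 1.56 mA.
Check: β·I_B = 1.67 mA > I_C = 1.56 mA, confirming saturation.

saturation; I_C ≈ 1.6 mA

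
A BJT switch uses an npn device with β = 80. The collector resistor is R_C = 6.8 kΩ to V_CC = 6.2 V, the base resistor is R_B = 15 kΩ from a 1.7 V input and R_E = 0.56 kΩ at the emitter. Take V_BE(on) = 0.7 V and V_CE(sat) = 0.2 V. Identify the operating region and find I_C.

saturation; I_C ≈ 0.81 mA

Assume active: I_B = (1.7 − 0.7)/(15 + 81×0.56) = 0.0166 mA, I_C = β·I_B = 1.33 mA.
Then V_CE = 6.2 − 1.33×6.8 − 1.34×0.56 = -3.56 V < 0.2 V — the active assumption fails.
Re-solve with V_CE = 0.2 V. KCL at the emitter: V_E/R_E = (V_BB−0.7−V_E)/R_B + (V_CC−0.2−V_E)/R_C, giving V_E = 0.475 V.
I_C = (V_CC − 0.2 − V_E)/R_C = (6 − 0.475)/6.8 = 0.813 mA.
Check: I_B = (1 − 0.475)/15 = 0.035 mA, and β·I_B = 2.8 mA > I_C, confirming saturation.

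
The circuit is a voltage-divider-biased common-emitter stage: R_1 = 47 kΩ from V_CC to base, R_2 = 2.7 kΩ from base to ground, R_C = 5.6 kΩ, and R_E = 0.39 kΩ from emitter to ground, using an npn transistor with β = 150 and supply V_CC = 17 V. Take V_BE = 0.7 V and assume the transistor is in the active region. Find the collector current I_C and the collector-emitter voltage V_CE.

I_C ≈ 0.55 mA, V_CE ≈ 14 V

Thevenize the base divider: V_Th = V_CC·R_2/(R_1+R_2) = 17×2.7/49.7 = 0.924 V, R_Th = R_1‖R_2 = 2.55 kΩ.
Base-emitter loop: V_Th = I_B·R_Th + V_BE + (β+1)I_B·R_E, so I_B = (0.924 − 0.7) / (2.55 + 151×0.39) = 0.00364 mA.
I_C = β·I_B = 150×0.00364 = 0.546 mA, and I_E = (β+1)I_B = 0.549 mA.
V_CE = V_CC − I_C·R_C − I_E·R_E = 17 − 0.546×5.6 − 0.549×0.39 = 13.7 V.
V_CE = 13.7 V > 0.2 V confirms active-region operation.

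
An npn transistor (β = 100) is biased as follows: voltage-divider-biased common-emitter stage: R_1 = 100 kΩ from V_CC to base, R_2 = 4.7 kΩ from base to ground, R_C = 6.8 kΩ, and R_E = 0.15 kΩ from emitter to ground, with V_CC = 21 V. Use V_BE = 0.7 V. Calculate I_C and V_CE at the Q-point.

Thevenize the base divider: V_Th = V_CC·R_2/(R_1+R_2) = 21×4.7/105 = 0.943 V, R_Th = R_1‖R_2 = 4.49 kΩ.
Base-emitter loop: V_Th = I_B·R_Th + V_BE + (β+1)I_B·R_E, so I_B = (0.943 − 0.7) / (4.49 + 101×0.15) = 0.0124 mA.
I_C = β·I_B = 100×0.0124 = 1.24 mA, and I_E = (β+1)I_B = 1.25 mA.
V_CE = V_CC − I_C·R_C − I_E·R_E = 21 − 1.24×6.8 − 1.25×0.15 = 12.4 V.
V_CE = 12.4 V > 0.2 V confirms active-region operation.

I_C ≈ 1.2 mA, V_CE ≈ 12 V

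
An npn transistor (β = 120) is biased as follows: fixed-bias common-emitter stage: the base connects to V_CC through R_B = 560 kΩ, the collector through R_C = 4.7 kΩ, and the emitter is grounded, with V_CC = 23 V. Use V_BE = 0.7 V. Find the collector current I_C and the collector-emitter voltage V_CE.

I_C ≈ 4.8 mA, V_CE ≈ 0.54 V

Base loop: V_CC = I_B·R_B + V_BE, so I_B = (23 − 0.7)/560 kΩ = 0.0398 mA.
In the active region I_C = β·I_B = 120 × 0.0398 = 4.78 mA.
Collector loop: V_CE = V_CC − I_C·R_C = 23 − 4.78×4.7 = 0.541 V.
Since V_CE = 0.541 V > V_CE(sat) ≈ 0.2 V, the transistor is in the active region as assumed.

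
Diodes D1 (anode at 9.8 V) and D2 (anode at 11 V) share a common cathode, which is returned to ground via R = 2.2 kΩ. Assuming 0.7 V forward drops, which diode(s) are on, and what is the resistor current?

Only D2 conducts; I_R ≈ 4.7 mA

Assume both conduct. Then node N would need to be at both 9.8−0.7 = 9.1 V and 11−0.7 = 10.3 V, which is impossible.
Assume only D2 conducts: V_N = 11 − 0.7 = 10.3 V, so I_R = 10.3/2.2 = 4.68 mA.
Check D1: its anode-to-cathode voltage is 9.8 − 10.3 = -0.5 V < 0.7 V, so it is off. The assumption is consistent.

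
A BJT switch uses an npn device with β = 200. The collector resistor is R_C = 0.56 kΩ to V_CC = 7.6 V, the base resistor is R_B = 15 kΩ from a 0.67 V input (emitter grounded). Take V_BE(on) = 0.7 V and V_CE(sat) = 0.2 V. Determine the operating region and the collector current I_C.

cutoff; I_C ≈ 0

V_BB = 0.67 V ≤ V_BE(on) = 0.7 V, so the base-emitter junction is not forward biased.
The transistor is in cutoff: I_B = I_C = 0.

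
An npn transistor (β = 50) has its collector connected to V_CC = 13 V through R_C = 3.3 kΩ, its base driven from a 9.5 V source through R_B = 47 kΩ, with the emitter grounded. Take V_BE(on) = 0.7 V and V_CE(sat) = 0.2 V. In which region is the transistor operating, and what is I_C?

Assume active: I_B = (9.5 − 0.7)/47 = 0.187 mA, giving I_C = β·I_B = 9.36 mA.
But then V_CE = 13 − 9.36×3.3 = -17.9 V < V_CE(sat) = 0.2 V — impossible in the active region.
So the transistor is saturated. With V_CE = 0.2 V, I_C = (V_CC − 0.2)/R_C = 12.8/3.3 = 3.88 mA.
Check: β·I_B = 9.36 mA > I_C = 3.88 mA, confirming saturation.

saturation; I_C ≈ 3.9 mA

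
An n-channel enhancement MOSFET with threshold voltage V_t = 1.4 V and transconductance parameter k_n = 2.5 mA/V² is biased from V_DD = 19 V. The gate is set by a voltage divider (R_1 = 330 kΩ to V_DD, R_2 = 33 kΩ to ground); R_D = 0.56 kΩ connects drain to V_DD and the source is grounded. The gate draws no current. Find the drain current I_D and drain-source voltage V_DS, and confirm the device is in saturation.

V_G = V_DD·R_2/(R_1+R_2) = 19×33/363 = 1.73 V. With the source grounded, V_GS = V_G = 1.73 V.
Assume saturation: I_D = (k_n/2)(V_GS − V_t)² = (2.5/2)×(1.73 − 1.4)² = 1.25×0.327² = 0.134 mA.
V_DS = V_DD − I_D·R_D = 19 − 0.134×0.56 = 18.9 V.
Saturation requires V_DS ≥ V_GS − V_t = 0.327 V; 18.9 ≥ 0.327 ✓.

I_D ≈ 0.13 mA, V_DS ≈ 19 V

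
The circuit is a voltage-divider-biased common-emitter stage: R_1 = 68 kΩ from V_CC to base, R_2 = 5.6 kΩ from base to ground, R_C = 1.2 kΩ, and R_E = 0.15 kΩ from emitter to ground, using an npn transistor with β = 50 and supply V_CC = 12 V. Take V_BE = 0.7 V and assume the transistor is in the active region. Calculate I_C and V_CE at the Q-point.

Thevenize the base divider: V_Th = V_CC·R_2/(R_1+R_2) = 12×5.6/73.6 = 0.913 V, R_Th = R_1‖R_2 = 5.17 kΩ.
Base-emitter loop: V_Th = I_B·R_Th + V_BE + (β+1)I_B·R_E, so I_B = (0.913 − 0.7) / (5.17 + 51×0.15) = 0.0166 mA.
I_C = β·I_B = 50×0.0166 = 0.831 mA, and I_E = (β+1)I_B = 0.847 mA.
V_CE = V_CC − I_C·R_C − I_E·R_E = 12 − 0.831×1.2 − 0.847×0.15 = 10.9 V.
V_CE = 10.9 V > 0.2 V confirms active-region operation.

I_C ≈ 0.83 mA, V_CE ≈ 11 V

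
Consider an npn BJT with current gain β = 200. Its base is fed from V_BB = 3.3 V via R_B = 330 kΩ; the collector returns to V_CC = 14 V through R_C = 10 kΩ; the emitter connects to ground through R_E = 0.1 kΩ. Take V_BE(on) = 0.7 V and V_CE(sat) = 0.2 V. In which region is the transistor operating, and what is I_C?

Assume active: I_B = (3.3 − 0.7)/(330 + 201×0.1) = 0.00743 mA, I_C = β·I_B = 1.49 mA.
Then V_CE = 14 − 1.49×10 − 1.49×0.1 = -1 V < 0.2 V — the active assumption fails.
Re-solve with V_CE = 0.2 V. KCL at the emitter: V_E/R_E = (V_BB−0.7−V_E)/R_B + (V_CC−0.2−V_E)/R_C, giving V_E = 0.137 V.
I_C = (V_CC − 0.2 − V_E)/R_C = (13.8 − 0.137)/10 = 1.37 mA.
Check: I_B = (2.6 − 0.137)/330 = 0.00746 mA, and β·I_B = 1.49 mA > I_C, confirming saturation.

saturation; I_C ≈ 1.4 mA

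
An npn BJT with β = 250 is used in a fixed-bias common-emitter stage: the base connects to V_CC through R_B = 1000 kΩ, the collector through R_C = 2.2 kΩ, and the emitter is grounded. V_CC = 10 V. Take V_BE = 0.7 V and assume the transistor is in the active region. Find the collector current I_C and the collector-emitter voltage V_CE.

Base loop: V_CC = I_B·R_B + V_BE, so I_B = (10 − 0.7)/1000 kΩ = 0.0093 mA.
In the active region I_C = β·I_B = 250 × 0.0093 = 2.33 mA.
Collector loop: V_CE = V_CC − I_C·R_C = 10 − 2.33×2.2 = 4.88 V.
Since V_CE = 4.88 V > V_CE(sat) ≈ 0.2 V, the transistor is in the active region as assumed.

I_C ≈ 2.3 mA, V_CE ≈ 4.9 V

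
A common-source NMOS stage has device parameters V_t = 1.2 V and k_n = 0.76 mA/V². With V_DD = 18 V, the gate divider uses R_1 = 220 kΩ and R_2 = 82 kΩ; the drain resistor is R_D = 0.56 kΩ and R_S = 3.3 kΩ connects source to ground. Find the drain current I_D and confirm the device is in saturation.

V_G = V_DD·R_2/(R_1+R_2) = 18×82/302 = 4.89 V.
Assume saturation: I_D = (k_n/2)(V_GS − V_t)² with V_GS = V_G − I_D·R_S = 4.89 − 3.3·I_D.
Substituting gives 4.14·I_D² − 10.2·I_D + 5.17 = 0, with roots I_D = 0.705 or 1.77 mA.
The root I_D = 1.77 mA gives V_GS = -0.959 V ≤ V_t, so take I_D = 0.705 mA.
Then V_GS = 2.56 V and V_DS = V_DD − I_D(R_D+R_S) = 18 − 0.705×3.86 = 15.3 V.
Saturation requires V_DS ≥ V_GS − V_t = 1.36 V; 15.3 ≥ 1.36 ✓.

I_D ≈ 0.7 mA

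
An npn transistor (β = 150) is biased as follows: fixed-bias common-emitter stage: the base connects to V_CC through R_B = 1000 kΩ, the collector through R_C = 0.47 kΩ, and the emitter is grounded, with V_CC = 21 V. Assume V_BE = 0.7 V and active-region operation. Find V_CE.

V_CE ≈ 20 V

Base loop: V_CC = I_B·R_B + V_BE, so I_B = (21 − 0.7)/1000 kΩ = 0.0203 mA.
In the active region I_C = β·I_B = 150 × 0.0203 = 3.05 mA.
Collector loop: V_CE = V_CC − I_C·R_C = 21 − 3.05×0.47 = 19.6 V.
Since V_CE = 19.6 V > V_CE(sat) ≈ 0.2 V, the transistor is in the active region as assumed.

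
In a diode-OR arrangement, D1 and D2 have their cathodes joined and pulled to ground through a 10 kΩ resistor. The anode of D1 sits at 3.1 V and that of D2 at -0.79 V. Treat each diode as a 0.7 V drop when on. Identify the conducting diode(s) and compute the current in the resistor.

Only D1 conducts; I_R ≈ 0.24 mA

Assume both conduct. Then node N would need to be at both 3.1−0.7 = 2.4 V and -0.79−0.7 = -1.49 V, which is impossible.
Assume only D1 conducts: V_N = 3.1 − 0.7 = 2.4 V, so I_R = 2.4/10 = 0.24 mA.
Check D2: its anode-to-cathode voltage is -0.79 − 2.4 = -3.19 V < 0.7 V, so it is off. The assumption is consistent.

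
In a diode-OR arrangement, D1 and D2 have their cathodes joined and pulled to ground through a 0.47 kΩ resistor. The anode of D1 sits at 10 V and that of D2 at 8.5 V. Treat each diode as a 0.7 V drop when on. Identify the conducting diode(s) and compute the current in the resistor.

Assume both conduct. Then node N would need to be at both 10−0.7 = 9.3 V and 8.5−0.7 = 7.8 V, which is impossible.
Assume only D1 conducts: V_N = 10 − 0.7 = 9.3 V, so I_R = 9.3/0.47 = 19.8 mA.
Check D2: its anode-to-cathode voltage is 8.5 − 9.3 = -0.8 V < 0.7 V, so it is off. The assumption is consistent.

Only D1 conducts; I_R ≈ 20 mA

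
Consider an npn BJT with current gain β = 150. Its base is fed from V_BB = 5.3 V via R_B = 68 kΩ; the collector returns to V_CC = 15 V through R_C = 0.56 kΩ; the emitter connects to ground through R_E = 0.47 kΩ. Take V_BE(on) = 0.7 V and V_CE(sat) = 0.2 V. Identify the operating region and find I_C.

Assume active. Base-emitter loop: I_B = (V_BB − V_BE)/(R_B + (β+1)R_E) = (5.3 − 0.7)/(68 + 151×0.47) = 0.0331 mA.
I_C = β·I_B = 150×0.0331 = 4.97 mA.
V_CE = V_CC − I_C·R_C − I_E·R_E = 15 − 4.97×0.56 − 5×0.47 = 9.87 V > V_CE(sat), so the active-region assumption holds.

active; I_C ≈ 5 mA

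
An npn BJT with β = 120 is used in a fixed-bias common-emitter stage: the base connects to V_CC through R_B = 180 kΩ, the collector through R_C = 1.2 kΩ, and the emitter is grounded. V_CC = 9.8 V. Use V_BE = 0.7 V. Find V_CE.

Base loop: V_CC = I_B·R_B + V_BE, so I_B = (9.8 − 0.7)/180 kΩ = 0.0506 mA.
In the active region I_C = β·I_B = 120 × 0.0506 = 6.07 mA.
Collector loop: V_CE = V_CC − I_C·R_C = 9.8 − 6.07×1.2 = 2.52 V.
Since V_CE = 2.52 V > V_CE(sat) ≈ 0.2 V, the transistor is in the active region as assumed.

V_CE ≈ 2.5 V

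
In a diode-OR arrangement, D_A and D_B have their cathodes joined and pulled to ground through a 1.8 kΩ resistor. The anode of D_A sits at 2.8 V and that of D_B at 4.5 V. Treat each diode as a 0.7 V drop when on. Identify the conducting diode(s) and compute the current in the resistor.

Only D_B conducts; I_R ≈ 2.1 mA

Assume both conduct. Then node N would need to be at both 2.8−0.7 = 2.1 V and 4.5−0.7 = 3.8 V, which is impossible.
Assume only D_B conducts: V_N = 4.5 − 0.7 = 3.8 V, so I_R = 3.8/1.8 = 2.11 mA.
Check D_A: its anode-to-cathode voltage is 2.8 − 3.8 = -1 V < 0.7 V, so it is off. The assumption is consistent.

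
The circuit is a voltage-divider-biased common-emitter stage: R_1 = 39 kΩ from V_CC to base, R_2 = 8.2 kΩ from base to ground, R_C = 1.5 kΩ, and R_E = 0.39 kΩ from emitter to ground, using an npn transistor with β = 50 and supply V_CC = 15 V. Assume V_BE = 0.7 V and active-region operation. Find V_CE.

Thevenize the base divider: V_Th = V_CC·R_2/(R_1+R_2) = 15×8.2/47.2 = 2.61 V, R_Th = R_1‖R_2 = 6.78 kΩ.
Base-emitter loop: V_Th = I_B·R_Th + V_BE + (β+1)I_B·R_E, so I_B = (2.61 − 0.7) / (6.78 + 51×0.39) = 0.0715 mA.
I_C = β·I_B = 50×0.0715 = 3.57 mA, and I_E = (β+1)I_B = 3.65 mA.
V_CE = V_CC − I_C·R_C − I_E·R_E = 15 − 3.57×1.5 − 3.65×0.39 = 8.22 V.
V_CE = 8.22 V > 0.2 V confirms active-region operation.

V_CE ≈ 8.2 V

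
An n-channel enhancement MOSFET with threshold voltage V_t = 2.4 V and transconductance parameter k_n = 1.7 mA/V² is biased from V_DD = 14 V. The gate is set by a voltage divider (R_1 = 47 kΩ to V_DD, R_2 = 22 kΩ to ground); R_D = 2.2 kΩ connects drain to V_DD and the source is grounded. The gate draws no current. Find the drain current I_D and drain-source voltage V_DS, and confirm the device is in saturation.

V_G = V_DD·R_2/(R_1+R_2) = 14×22/69 = 4.46 V. With the source grounded, V_GS = V_G = 4.46 V.
Assume saturation: I_D = (k_n/2)(V_GS − V_t)² = (1.7/2)×(4.46 − 2.4)² = 0.85×2.06² = 3.62 mA.
V_DS = V_DD − I_D·R_D = 14 − 3.62×2.2 = 6.04 V.
Saturation requires V_DS ≥ V_GS − V_t = 2.06 V; 6.04 ≥ 2.06 ✓.

I_D ≈ 3.6 mA, V_DS ≈ 6 V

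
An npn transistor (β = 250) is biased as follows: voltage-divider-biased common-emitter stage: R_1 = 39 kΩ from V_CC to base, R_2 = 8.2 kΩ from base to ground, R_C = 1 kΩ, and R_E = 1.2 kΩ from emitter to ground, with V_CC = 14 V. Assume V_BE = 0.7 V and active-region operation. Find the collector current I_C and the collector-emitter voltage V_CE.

I_C ≈ 1.4 mA, V_CE ≈ 11 V

Thevenize the base divider: V_Th = V_CC·R_2/(R_1+R_2) = 14×8.2/47.2 = 2.43 V, R_Th = R_1‖R_2 = 6.78 kΩ.
Base-emitter loop: V_Th = I_B·R_Th + V_BE + (β+1)I_B·R_E, so I_B = (2.43 − 0.7) / (6.78 + 251×1.2) = 0.00562 mA.
I_C = β·I_B = 250×0.00562 = 1.41 mA, and I_E = (β+1)I_B = 1.41 mA.
V_CE = V_CC − I_C·R_C − I_E·R_E = 14 − 1.41×1 − 1.41×1.2 = 10.9 V.
V_CE = 10.9 V > 0.2 V confirms active-region operation.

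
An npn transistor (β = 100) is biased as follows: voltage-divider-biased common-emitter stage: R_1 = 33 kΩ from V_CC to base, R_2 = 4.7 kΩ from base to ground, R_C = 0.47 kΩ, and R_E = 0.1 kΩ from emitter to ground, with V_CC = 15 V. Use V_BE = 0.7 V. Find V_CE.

V_CE ≈ 10 V

Thevenize the base divider: V_Th = V_CC·R_2/(R_1+R_2) = 15×4.7/37.7 = 1.87 V, R_Th = R_1‖R_2 = 4.11 kΩ.
Base-emitter loop: V_Th = I_B·R_Th + V_BE + (β+1)I_B·R_E, so I_B = (1.87 − 0.7) / (4.11 + 101×0.1) = 0.0823 mA.
I_C = β·I_B = 100×0.0823 = 8.23 mA, and I_E = (β+1)I_B = 8.31 mA.
V_CE = V_CC − I_C·R_C − I_E·R_E = 15 − 8.23×0.47 − 8.31×0.1 = 10.3 V.
V_CE = 10.3 V > 0.2 V confirms active-region operation.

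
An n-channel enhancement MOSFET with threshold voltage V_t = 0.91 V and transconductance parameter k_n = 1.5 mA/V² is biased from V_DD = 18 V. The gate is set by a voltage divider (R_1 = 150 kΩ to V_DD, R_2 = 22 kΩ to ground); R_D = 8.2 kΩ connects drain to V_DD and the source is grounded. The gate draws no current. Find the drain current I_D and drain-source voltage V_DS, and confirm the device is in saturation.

I_D ≈ 1.5 mA, V_DS ≈ 6.1 V

V_G = V_DD·R_2/(R_1+R_2) = 18×22/172 = 2.3 V. With the source grounded, V_GS = V_G = 2.3 V.
Assume saturation: I_D = (k_n/2)(V_GS − V_t)² = (1.5/2)×(2.3 − 0.91)² = 0.75×1.39² = 1.45 mA.
V_DS = V_DD − I_D·R_D = 18 − 1.45×8.2 = 6.08 V.
Saturation requires V_DS ≥ V_GS − V_t = 1.39 V; 6.08 ≥ 1.39 ✓.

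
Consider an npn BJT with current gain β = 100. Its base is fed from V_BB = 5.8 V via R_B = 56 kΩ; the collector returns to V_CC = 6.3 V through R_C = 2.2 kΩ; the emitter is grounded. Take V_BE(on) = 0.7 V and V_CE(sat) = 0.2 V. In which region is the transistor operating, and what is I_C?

Assume active: I_B = (5.8 − 0.7)/56 = 0.0911 mA, giving I_C = β·I_B = 9.11 mA.
But then V_CE = 6.3 − 9.11×2.2 = -13.7 V < V_CE(sat) = 0.2 V — impossible in the active region.
So the transistor is saturated. With V_CE = 0.2 V, I_C = (V_CC − 0.2)/R_C = 6.1/2.2 = 2.77 mA.
Check: β·I_B = 9.11 mA > I_C = 2.77 mA, confirming saturation.

saturation; I_C ≈ 2.8 mA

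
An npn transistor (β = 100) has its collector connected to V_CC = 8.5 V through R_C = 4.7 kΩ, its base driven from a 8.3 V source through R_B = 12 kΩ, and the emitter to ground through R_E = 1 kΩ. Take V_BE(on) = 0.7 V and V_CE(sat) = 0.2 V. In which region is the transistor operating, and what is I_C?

Assume active: I_B = (8.3 − 0.7)/(12 + 101×1) = 0.0673 mA, I_C = β·I_B = 6.73 mA.
Then V_CE = 8.5 − 6.73×4.7 − 6.79×1 = -29.9 V < 0.2 V — the active assumption fails.
Re-solve with V_CE = 0.2 V. KCL at the emitter: V_E/R_E = (V_BB−0.7−V_E)/R_B + (V_CC−0.2−V_E)/R_C, giving V_E = 1.85 V.
I_C = (V_CC − 0.2 − V_E)/R_C = (8.3 − 1.85)/4.7 = 1.37 mA.
Check: I_B = (7.6 − 1.85)/12 = 0.479 mA, and β·I_B = 47.9 mA > I_C, confirming saturation.

saturation; I_C ≈ 1.4 mA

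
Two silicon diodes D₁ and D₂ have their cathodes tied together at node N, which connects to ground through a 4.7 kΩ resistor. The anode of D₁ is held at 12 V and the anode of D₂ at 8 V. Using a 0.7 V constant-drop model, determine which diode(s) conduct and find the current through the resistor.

Only D₁ conducts; I_R ≈ 2.4 mA

Assume both conduct. Then node N would need to be at both 12−0.7 = 11.3 V and 8−0.7 = 7.3 V, which is impossible.
Assume only D₁ conducts: V_N = 12 − 0.7 = 11.3 V, so I_R = 11.3/4.7 = 2.4 mA.
Check D₂: its anode-to-cathode voltage is 8 − 11.3 = -3.3 V < 0.7 V, so it is off. The assumption is consistent.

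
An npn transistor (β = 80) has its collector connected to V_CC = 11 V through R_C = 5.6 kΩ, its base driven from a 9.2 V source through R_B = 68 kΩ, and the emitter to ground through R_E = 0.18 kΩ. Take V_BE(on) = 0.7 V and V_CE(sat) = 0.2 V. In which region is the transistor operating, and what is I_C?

saturation; I_C ≈ 1.9 mA

Assume active: I_B = (9.2 − 0.7)/(68 + 81×0.18) = 0.103 mA, I_C = β·I_B = 8.23 mA.
Then V_CE = 11 − 8.23×5.6 − 8.34×0.18 = -36.6 V < 0.2 V — the active assumption fails.
Re-solve with V_CE = 0.2 V. KCL at the emitter: V_E/R_E = (V_BB−0.7−V_E)/R_B + (V_CC−0.2−V_E)/R_C, giving V_E = 0.357 V.
I_C = (V_CC − 0.2 − V_E)/R_C = (10.8 − 0.357)/5.6 = 1.86 mA.
Check: I_B = (8.5 − 0.357)/68 = 0.12 mA, and β·I_B = 9.58 mA > I_C, confirming saturation.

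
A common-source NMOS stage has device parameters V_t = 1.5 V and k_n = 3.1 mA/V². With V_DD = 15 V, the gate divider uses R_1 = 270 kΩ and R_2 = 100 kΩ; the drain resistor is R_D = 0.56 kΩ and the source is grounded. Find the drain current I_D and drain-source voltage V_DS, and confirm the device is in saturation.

I_D ≈ 10 mA, V_DS ≈ 9.3 V

V_G = V_DD·R_2/(R_1+R_2) = 15×100/370 = 4.05 V. With the source grounded, V_GS = V_G = 4.05 V.
Assume saturation: I_D = (k_n/2)(V_GS − V_t)² = (3.1/2)×(4.05 − 1.5)² = 1.55×2.55² = 10.1 mA.
V_DS = V_DD − I_D·R_D = 15 − 10.1×0.56 = 9.34 V.
Saturation requires V_DS ≥ V_GS − V_t = 2.55 V; 9.34 ≥ 2.55 ✓.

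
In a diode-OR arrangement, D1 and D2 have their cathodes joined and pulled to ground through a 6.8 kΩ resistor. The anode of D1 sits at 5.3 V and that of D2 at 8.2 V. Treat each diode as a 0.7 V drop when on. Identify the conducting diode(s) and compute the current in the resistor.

Assume both conduct. Then node N would need to be at both 5.3−0.7 = 4.6 V and 8.2−0.7 = 7.5 V, which is impossible.
Assume only D2 conducts: V_N = 8.2 − 0.7 = 7.5 V, so I_R = 7.5/6.8 = 1.1 mA.
Check D1: its anode-to-cathode voltage is 5.3 − 7.5 = -2.2 V < 0.7 V, so it is off. The assumption is consistent.

Only D2 conducts; I_R ≈ 1.1 mA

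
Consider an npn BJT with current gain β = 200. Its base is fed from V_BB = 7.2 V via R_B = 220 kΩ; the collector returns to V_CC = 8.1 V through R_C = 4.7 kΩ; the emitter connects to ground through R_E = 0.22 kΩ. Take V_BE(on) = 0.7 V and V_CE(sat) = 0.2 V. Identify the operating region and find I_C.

Assume active: I_B = (7.2 − 0.7)/(220 + 201×0.22) = 0.0246 mA, I_C = β·I_B = 4.92 mA.
Then V_CE = 8.1 − 4.92×4.7 − 4.94×0.22 = -16.1 V < 0.2 V — the active assumption fails.
Re-solve with V_CE = 0.2 V. KCL at the emitter: V_E/R_E = (V_BB−0.7−V_E)/R_B + (V_CC−0.2−V_E)/R_C, giving V_E = 0.359 V.
I_C = (V_CC − 0.2 − V_E)/R_C = (7.9 − 0.359)/4.7 = 1.6 mA.
Check: I_B = (6.5 − 0.359)/220 = 0.0279 mA, and β·I_B = 5.58 mA > I_C, confirming saturation.

saturation; I_C ≈ 1.6 mA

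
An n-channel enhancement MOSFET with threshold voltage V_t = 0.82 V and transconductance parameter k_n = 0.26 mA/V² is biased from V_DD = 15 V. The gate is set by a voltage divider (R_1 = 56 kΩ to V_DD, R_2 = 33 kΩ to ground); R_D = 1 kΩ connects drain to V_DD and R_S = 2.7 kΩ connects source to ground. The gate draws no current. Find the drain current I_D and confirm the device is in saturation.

V_G = V_DD·R_2/(R_1+R_2) = 15×33/89 = 5.56 V.
Assume saturation: I_D = (k_n/2)(V_GS − V_t)² with V_GS = V_G − I_D·R_S = 5.56 − 2.7·I_D.
Substituting gives 0.948·I_D² − 4.33·I_D + 2.92 = 0, with roots I_D = 0.824 or 3.74 mA.
The root I_D = 3.74 mA gives V_GS = -4.55 V ≤ V_t, so take I_D = 0.824 mA.
Then V_GS = 3.34 V and V_DS = V_DD − I_D(R_D+R_S) = 15 − 0.824×3.7 = 12 V.
Saturation requires V_DS ≥ V_GS − V_t = 2.52 V; 12 ≥ 2.52 ✓.

I_D ≈ 0.82 mA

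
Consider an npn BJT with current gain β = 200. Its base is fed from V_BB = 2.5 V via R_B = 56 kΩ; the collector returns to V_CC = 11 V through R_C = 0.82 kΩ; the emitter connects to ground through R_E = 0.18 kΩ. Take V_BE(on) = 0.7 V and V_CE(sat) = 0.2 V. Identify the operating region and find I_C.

Assume active. Base-emitter loop: I_B = (V_BB − V_BE)/(R_B + (β+1)R_E) = (2.5 − 0.7)/(56 + 201×0.18) = 0.0195 mA.
I_C = β·I_B = 200×0.0195 = 3.91 mA.
V_CE = V_CC − I_C·R_C − I_E·R_E = 11 − 3.91×0.82 − 3.92×0.18 = 7.09 V > V_CE(sat), so the active-region assumption holds.

active; I_C ≈ 3.9 mA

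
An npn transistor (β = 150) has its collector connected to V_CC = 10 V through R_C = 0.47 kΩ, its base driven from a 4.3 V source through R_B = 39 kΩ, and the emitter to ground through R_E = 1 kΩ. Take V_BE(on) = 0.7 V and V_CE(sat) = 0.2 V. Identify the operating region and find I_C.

Assume active. Base-emitter loop: I_B = (V_BB − V_BE)/(R_B + (β+1)R_E) = (4.3 − 0.7)/(39 + 151×1) = 0.0189 mA.
I_C = β·I_B = 150×0.0189 = 2.84 mA.
V_CE = V_CC − I_C·R_C − I_E·R_E = 10 − 2.84×0.47 − 2.86×1 = 5.8 V > V_CE(sat), so the active-region assumption holds.

active; I_C ≈ 2.8 mA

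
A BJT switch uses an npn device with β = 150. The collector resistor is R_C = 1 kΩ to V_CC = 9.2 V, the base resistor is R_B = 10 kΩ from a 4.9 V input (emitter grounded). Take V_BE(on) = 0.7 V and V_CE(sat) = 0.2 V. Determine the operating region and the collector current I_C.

saturation; I_C ≈ 9 mA

Assume active: I_B = (4.9 − 0.7)/10 = 0.42 mA, giving I_C = β·I_B = 63 mA.
But then V_CE = 9.2 − 63×1 = -53.8 V < V_CE(sat) = 0.2 V — impossible in the active region.
So the transistor is saturated. With V_CE = 0.2 V, I_C = (V_CC − 0.2)/R_C = 9/1 = 9 mA.
Check: β·I_B = 63 mA > I_C = 9 mA, confirming saturation.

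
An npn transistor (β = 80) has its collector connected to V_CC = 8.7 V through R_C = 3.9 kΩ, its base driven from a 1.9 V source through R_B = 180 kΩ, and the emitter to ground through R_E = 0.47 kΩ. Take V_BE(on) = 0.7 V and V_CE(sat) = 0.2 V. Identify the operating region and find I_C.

Assume active. Base-emitter loop: I_B = (V_BB − V_BE)/(R_B + (β+1)R_E) = (1.9 − 0.7)/(180 + 81×0.47) = 0.0055 mA.
I_C = β·I_B = 80×0.0055 = 0.44 mA.
V_CE = V_CC − I_C·R_C − I_E·R_E = 8.7 − 0.44×3.9 − 0.446×0.47 = 6.77 V > V_CE(sat), so the active-region assumption holds.

active; I_C ≈ 0.44 mA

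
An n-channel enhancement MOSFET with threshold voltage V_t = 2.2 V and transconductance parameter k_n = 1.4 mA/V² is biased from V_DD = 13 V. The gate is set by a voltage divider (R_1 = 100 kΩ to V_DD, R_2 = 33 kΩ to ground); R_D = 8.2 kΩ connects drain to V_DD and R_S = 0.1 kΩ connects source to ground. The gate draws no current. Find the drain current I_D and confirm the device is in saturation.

V_G = V_DD·R_2/(R_1+R_2) = 13×33/133 = 3.23 V.
Assume saturation: I_D = (k_n/2)(V_GS − V_t)² with V_GS = V_G − I_D·R_S = 3.23 − 0.1·I_D.
Substituting gives 0.007·I_D² − 1.14·I_D + 0.736 = 0, with roots I_D = 0.646 or 163 mA.
The root I_D = 163 mA gives V_GS = -13 V ≤ V_t, so take I_D = 0.646 mA.
Then V_GS = 3.16 V and V_DS = V_DD − I_D(R_D+R_S) = 13 − 0.646×8.3 = 7.64 V.
Saturation requires V_DS ≥ V_GS − V_t = 0.961 V; 7.64 ≥ 0.961 ✓.

I_D ≈ 0.65 mA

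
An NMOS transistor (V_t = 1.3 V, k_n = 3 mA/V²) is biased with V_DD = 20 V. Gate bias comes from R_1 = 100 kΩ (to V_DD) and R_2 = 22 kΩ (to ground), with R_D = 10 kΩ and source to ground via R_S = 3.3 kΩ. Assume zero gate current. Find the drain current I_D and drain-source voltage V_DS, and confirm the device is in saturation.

I_D ≈ 0.52 mA, V_DS ≈ 13 V

V_G = V_DD·R_2/(R_1+R_2) = 20×22/122 = 3.61 V.
Assume saturation: I_D = (k_n/2)(V_GS − V_t)² with V_GS = V_G − I_D·R_S = 3.61 − 3.3·I_D.
Substituting gives 16.3·I_D² − 23.8·I_D + 7.98 = 0, with roots I_D = 0.52 or 0.939 mA.
The root I_D = 0.939 mA gives V_GS = 0.509 V ≤ V_t, so take I_D = 0.52 mA.
Then V_GS = 1.89 V and V_DS = V_DD − I_D(R_D+R_S) = 20 − 0.52×13.3 = 13.1 V.
Saturation requires V_DS ≥ V_GS − V_t = 0.589 V; 13.1 ≥ 0.589 ✓.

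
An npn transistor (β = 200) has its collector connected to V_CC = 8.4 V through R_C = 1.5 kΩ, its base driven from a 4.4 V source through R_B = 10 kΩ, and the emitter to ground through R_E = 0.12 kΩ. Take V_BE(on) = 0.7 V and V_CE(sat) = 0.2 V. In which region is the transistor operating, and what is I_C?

Assume active: I_B = (4.4 − 0.7)/(10 + 201×0.12) = 0.108 mA, I_C = β·I_B = 21.7 mA.
Then V_CE = 8.4 − 21.7×1.5 − 21.8×0.12 = -26.7 V < 0.2 V — the active assumption fails.
Re-solve with V_CE = 0.2 V. KCL at the emitter: V_E/R_E = (V_BB−0.7−V_E)/R_B + (V_CC−0.2−V_E)/R_C, giving V_E = 0.641 V.
I_C = (V_CC − 0.2 − V_E)/R_C = (8.2 − 0.641)/1.5 = 5.04 mA.
Check: I_B = (3.7 − 0.641)/10 = 0.306 mA, and β·I_B = 61.2 mA > I_C, confirming saturation.

saturation; I_C ≈ 5 mA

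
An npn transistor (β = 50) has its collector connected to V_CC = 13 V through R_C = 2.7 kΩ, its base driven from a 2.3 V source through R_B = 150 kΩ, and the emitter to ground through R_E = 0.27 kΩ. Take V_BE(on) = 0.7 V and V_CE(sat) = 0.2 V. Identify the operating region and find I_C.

Assume active. Base-emitter loop: I_B = (V_BB − V_BE)/(R_B + (β+1)R_E) = (2.3 − 0.7)/(150 + 51×0.27) = 0.00977 mA.
I_C = β·I_B = 50×0.00977 = 0.488 mA.
V_CE = V_CC − I_C·R_C − I_E·R_E = 13 − 0.488×2.7 − 0.498×0.27 = 11.5 V > V_CE(sat), so the active-region assumption holds.

active; I_C ≈ 0.49 mA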